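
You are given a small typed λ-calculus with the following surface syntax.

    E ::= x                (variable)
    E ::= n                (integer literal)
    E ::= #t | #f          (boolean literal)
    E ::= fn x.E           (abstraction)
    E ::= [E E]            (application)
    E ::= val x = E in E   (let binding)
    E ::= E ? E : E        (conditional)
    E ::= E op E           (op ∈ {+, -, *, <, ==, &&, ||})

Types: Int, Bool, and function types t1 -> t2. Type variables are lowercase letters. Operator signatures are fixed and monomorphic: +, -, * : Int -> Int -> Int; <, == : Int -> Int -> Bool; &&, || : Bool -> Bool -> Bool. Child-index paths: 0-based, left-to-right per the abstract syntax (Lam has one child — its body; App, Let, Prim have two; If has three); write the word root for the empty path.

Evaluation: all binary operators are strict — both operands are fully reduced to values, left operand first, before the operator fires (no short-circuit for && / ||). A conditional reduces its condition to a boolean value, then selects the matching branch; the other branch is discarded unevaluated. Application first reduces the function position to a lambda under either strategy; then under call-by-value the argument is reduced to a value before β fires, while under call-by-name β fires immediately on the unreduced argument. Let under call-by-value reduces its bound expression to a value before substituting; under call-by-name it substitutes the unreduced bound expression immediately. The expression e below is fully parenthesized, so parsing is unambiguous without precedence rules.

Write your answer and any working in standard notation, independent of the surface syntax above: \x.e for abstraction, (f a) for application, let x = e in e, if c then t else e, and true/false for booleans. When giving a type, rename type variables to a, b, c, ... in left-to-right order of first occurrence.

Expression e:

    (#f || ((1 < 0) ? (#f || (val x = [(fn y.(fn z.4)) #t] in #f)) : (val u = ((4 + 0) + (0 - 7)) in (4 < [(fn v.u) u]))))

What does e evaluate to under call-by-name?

Answer: false

Working:
step 0: (false || (if (1 < 0) then (false || (let x = ((\y.(\z.4)) true) in false)) else (let u = ((4 + 0) + (0 - 7)) in (4 < ((\v.u) u)))))
step 1: [delta@1.0] (false || (if false then (false || (let x = ((\y.(\z.4)) true) in false)) else (let u = ((4 + 0) + (0 - 7)) in (4 < ((\v.u) u)))))
step 2: [if@1] (false || (let u = ((4 + 0) + (0 - 7)) in (4 < ((\v.u) u))))
step 3: [let@1] (false || (4 < ((\v.((4 + 0) + (0 - 7))) ((4 + 0) + (0 - 7)))))
step 4: [beta@1.1] (false || (4 < ((4 + 0) + (0 - 7))))
step 5: [delta@1.1.0] (false || (4 < (4 + (0 - 7))))
step 6: [delta@1.1.1] (false || (4 < (4 + -7)))
step 7: [delta@1.1] (false || (4 < -3))
step 8: [delta@1] (false || false)
step 9: [delta@root] false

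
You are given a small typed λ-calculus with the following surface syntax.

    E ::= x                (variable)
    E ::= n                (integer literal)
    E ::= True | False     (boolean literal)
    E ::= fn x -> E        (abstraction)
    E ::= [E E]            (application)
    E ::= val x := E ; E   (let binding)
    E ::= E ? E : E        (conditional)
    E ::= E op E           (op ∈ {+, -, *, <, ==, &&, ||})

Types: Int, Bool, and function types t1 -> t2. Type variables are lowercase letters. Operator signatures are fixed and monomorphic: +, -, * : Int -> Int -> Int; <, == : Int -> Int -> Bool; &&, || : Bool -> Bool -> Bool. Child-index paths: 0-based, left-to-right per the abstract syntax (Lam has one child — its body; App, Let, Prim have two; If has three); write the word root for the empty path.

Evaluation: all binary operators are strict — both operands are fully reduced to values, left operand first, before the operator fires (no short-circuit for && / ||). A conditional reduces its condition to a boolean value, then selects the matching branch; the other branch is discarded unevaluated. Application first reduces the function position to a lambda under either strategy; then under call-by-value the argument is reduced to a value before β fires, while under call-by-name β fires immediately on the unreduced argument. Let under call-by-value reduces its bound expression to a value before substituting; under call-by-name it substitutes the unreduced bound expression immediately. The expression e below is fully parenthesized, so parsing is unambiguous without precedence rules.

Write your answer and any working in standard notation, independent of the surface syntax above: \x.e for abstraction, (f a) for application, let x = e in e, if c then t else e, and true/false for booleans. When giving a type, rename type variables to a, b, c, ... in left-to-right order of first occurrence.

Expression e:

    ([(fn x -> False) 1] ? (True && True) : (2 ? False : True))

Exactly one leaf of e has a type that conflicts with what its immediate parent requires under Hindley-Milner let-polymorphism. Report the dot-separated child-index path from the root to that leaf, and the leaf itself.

Trace:
\x._ : a -> Bool
  unify a -> Bool ~ Int -> b
  unify a ~ Int
  unify Bool ~ b
_ _ : Bool
  unify Bool ~ Bool
  unify Bool ~ Bool
  unify Bool ~ Bool
  unify Int ~ Bool
  FAIL: mismatch Int ~ Bool

Answer: 2.0 : 2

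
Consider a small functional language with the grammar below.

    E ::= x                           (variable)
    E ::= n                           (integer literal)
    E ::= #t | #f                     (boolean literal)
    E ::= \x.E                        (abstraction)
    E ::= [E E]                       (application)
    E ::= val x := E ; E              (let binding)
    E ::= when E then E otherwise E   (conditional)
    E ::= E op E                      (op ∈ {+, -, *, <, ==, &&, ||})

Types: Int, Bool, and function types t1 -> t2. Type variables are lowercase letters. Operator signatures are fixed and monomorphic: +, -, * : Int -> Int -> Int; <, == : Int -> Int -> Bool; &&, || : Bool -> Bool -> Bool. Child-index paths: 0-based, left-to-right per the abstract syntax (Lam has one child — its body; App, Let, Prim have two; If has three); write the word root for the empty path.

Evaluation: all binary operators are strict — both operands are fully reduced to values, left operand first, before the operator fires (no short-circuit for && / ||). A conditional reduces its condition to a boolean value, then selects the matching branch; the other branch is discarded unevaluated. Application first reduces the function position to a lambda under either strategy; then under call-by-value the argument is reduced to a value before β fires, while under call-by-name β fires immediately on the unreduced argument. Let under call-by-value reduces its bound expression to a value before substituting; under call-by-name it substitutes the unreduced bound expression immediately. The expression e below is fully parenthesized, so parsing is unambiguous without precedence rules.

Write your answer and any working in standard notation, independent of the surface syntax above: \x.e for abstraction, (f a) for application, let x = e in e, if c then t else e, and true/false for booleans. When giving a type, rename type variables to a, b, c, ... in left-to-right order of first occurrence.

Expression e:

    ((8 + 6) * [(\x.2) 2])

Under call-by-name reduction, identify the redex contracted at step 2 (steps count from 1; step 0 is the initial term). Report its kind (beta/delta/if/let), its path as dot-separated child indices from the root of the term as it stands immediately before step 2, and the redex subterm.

Derivation:
step 0: ((8 + 6) * ((\x.2) 2))
step 1: [delta@0] (14 * ((\x.2) 2))
step 2: [beta@1] (14 * 2)

Answer: beta at 1 : ((\x.2) 2)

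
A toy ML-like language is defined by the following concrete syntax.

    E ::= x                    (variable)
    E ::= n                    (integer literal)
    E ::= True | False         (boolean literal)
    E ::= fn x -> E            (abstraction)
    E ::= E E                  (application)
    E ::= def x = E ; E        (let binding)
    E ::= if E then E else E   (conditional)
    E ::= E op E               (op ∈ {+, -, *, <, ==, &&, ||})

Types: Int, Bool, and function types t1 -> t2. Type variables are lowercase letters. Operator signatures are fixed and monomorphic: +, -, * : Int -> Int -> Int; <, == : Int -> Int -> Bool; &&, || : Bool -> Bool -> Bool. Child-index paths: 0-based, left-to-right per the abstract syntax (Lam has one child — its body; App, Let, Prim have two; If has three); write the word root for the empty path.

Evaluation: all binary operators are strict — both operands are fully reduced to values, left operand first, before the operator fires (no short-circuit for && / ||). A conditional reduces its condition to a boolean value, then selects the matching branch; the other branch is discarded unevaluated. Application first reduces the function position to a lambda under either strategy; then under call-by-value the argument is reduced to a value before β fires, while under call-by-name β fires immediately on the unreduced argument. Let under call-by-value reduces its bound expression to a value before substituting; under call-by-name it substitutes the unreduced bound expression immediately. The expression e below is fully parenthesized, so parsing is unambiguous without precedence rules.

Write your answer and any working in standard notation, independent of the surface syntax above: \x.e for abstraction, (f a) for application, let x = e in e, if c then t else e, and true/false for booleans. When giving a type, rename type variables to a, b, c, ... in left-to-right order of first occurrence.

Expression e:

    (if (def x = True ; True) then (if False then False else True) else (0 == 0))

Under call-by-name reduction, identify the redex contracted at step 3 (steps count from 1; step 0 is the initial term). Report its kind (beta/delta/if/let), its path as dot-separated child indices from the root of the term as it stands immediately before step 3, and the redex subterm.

Answer: if at root : (if false then false else true)

Derivation:
step 0: (if (let x = true in true) then (if false then false else true) else (0 == 0))
step 1: [let@0] (if true then (if false then false else true) else (0 == 0))
step 2: [if@root] (if false then false else true)
step 3: [if@root] true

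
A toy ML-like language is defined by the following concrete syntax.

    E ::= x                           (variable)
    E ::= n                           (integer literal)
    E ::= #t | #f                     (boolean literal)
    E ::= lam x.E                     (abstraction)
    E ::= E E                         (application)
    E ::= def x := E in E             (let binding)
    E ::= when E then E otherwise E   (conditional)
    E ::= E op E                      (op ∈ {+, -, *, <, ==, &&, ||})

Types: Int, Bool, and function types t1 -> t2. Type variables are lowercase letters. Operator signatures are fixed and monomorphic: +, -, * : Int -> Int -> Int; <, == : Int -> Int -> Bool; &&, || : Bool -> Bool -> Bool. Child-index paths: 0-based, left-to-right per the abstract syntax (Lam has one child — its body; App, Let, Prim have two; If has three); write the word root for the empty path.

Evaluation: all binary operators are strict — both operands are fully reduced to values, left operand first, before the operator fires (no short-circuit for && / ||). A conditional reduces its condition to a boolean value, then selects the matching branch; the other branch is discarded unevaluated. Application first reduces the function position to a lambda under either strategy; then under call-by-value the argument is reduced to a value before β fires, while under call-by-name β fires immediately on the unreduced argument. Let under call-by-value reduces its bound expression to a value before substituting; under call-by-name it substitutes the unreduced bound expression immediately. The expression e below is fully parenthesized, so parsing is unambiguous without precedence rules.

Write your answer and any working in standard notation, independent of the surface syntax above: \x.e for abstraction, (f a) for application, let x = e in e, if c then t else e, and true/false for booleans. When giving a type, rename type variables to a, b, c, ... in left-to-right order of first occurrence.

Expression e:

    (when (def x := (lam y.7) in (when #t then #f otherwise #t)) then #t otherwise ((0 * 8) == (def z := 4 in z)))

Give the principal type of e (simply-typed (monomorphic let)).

Working:
\y._ : a -> Int
let x : a -> Int
  unify Bool ~ Bool
  unify Bool ~ Bool
  unify Bool ~ Bool
  unify Int ~ Int
  unify Int ~ Int
  unify Int ~ Int
let z : Int
z : Int
  unify Int ~ Int
  unify Bool ~ Bool

Answer: Bool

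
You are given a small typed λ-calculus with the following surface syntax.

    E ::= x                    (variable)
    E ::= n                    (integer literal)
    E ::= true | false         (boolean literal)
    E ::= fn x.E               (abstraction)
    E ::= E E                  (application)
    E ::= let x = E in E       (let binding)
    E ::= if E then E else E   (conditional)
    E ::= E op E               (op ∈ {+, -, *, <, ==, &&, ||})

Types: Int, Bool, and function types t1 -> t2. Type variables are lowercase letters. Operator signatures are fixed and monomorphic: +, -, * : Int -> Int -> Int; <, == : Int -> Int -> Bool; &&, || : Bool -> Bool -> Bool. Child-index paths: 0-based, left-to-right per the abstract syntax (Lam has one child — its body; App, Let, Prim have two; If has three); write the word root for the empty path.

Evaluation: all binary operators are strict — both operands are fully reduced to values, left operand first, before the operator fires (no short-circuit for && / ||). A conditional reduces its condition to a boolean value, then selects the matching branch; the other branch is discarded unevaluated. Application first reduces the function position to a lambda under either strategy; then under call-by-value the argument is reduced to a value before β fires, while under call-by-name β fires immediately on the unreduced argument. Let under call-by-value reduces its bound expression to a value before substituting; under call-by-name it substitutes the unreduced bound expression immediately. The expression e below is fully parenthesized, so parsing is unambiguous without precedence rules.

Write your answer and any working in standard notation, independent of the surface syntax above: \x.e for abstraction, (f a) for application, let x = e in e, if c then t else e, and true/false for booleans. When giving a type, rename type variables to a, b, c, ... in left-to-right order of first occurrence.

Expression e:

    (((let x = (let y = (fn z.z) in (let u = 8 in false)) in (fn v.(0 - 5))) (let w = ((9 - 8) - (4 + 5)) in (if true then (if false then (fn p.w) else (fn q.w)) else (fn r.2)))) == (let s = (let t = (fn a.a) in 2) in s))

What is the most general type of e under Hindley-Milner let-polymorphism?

Working:
z : a
\z._ : a -> a
let y : forall. a -> a
let u : Int
let x : Bool
  unify Int ~ Int
  unify Int ~ Int
\v._ : b -> Int
  unify Int ~ Int
  unify Int ~ Int
  unify Int ~ Int
  unify Int ~ Int
  unify Int ~ Int
  unify Int ~ Int
let w : Int
  unify Bool ~ Bool
  unify Bool ~ Bool
w : Int
\p._ : c -> Int
w : Int
\q._ : d -> Int
  unify c -> Int ~ d -> Int
  unify c ~ d
  unify Int ~ Int
\r._ : e -> Int
  unify d -> Int ~ e -> Int
  unify d ~ e
  unify Int ~ Int
  unify b -> Int ~ (e -> Int) -> f
  unify b ~ e -> Int
  unify Int ~ f
_ _ : Int
  unify Int ~ Int
a : g
\a._ : g -> g
let t : forall. g -> g
let s : Int
s : Int
  unify Int ~ Int

Answer: Bool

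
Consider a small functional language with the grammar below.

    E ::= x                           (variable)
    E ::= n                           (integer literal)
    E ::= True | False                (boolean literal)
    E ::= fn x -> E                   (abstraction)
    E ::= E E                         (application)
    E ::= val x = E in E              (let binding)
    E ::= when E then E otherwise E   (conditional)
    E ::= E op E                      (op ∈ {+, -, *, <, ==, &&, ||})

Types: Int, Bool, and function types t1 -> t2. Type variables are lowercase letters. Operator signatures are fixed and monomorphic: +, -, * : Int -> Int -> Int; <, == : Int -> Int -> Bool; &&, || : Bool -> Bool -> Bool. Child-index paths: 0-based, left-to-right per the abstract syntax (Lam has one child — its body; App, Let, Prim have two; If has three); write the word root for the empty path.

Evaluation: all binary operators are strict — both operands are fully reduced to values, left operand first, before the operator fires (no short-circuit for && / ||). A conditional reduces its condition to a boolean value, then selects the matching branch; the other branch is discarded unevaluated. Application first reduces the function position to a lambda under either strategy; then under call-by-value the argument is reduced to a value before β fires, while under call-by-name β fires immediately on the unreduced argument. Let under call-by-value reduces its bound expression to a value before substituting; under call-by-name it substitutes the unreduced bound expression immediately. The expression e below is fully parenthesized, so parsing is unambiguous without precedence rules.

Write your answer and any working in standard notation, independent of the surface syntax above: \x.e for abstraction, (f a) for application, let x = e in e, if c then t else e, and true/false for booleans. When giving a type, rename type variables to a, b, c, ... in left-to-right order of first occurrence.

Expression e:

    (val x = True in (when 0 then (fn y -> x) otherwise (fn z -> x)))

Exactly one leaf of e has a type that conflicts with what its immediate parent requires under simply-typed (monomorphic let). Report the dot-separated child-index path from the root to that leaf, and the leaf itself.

Trace:
let x : Bool
  unify Int ~ Bool
  FAIL: mismatch Int ~ Bool

Answer: 1.0 : 0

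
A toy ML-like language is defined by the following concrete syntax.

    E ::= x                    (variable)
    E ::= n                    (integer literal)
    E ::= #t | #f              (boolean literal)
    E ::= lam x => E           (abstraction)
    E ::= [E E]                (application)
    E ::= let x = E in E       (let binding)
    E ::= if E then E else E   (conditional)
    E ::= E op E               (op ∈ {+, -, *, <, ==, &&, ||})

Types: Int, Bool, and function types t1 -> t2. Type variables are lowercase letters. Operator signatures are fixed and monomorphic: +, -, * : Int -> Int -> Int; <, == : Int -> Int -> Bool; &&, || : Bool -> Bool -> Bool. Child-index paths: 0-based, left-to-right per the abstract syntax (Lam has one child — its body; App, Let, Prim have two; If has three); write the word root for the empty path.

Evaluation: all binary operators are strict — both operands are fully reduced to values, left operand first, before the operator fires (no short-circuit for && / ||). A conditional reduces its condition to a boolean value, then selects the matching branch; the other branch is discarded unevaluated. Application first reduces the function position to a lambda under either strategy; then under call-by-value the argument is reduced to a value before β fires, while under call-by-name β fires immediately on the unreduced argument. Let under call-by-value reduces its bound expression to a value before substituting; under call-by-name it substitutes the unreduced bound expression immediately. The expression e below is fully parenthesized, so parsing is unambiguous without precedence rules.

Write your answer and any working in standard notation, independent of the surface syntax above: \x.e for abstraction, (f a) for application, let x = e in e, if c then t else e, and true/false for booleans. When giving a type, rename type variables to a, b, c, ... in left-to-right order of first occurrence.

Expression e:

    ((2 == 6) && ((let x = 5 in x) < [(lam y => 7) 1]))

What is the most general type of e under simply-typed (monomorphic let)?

Answer: Bool

Derivation:
  unify Int ~ Int
  unify Int ~ Int
  unify Bool ~ Bool
let x : Int
x : Int
  unify Int ~ Int
\y._ : a -> Int
  unify a -> Int ~ Int -> b
  unify a ~ Int
  unify Int ~ b
_ _ : Int
  unify Int ~ Int
  unify Bool ~ Bool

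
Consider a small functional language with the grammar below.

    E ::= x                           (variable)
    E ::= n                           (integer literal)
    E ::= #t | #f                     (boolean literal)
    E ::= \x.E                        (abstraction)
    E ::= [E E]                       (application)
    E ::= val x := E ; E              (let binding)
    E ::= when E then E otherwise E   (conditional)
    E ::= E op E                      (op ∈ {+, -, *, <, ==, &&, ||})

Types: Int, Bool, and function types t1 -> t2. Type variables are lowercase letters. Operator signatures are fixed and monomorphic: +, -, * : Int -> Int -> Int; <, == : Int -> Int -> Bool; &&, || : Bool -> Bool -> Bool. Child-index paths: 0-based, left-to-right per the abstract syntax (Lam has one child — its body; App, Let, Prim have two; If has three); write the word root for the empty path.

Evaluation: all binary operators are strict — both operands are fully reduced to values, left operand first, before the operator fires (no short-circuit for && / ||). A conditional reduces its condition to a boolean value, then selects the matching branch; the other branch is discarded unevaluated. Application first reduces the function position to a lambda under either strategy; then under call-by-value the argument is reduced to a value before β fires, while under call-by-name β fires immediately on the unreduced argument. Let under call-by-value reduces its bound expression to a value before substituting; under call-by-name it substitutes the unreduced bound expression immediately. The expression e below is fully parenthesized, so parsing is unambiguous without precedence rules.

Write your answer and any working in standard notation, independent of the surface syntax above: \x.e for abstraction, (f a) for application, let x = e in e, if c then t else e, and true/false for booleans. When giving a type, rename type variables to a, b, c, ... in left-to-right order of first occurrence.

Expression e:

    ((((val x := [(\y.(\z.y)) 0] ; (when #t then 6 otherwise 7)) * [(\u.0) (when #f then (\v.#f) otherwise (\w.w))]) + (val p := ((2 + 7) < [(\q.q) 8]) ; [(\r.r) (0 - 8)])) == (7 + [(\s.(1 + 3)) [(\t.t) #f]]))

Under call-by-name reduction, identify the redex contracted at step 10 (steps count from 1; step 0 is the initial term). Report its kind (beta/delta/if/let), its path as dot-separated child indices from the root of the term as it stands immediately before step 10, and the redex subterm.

Answer: delta at 1.1 : (1 + 3)

Trace:
step 0: ((((let x = ((\y.(\z.y)) 0) in (if true then 6 else 7)) * ((\u.0) (if false then (\v.false) else (\w.w)))) + (let p = ((2 + 7) < ((\q.q) 8)) in ((\r.r) (0 - 8)))) == (7 + ((\s.(1 + 3)) ((\t.t) false))))
step 1: [let@0.0.0] ((((if true then 6 else 7) * ((\u.0) (if false then (\v.false) else (\w.w)))) + (let p = ((2 + 7) < ((\q.q) 8)) in ((\r.r) (0 - 8)))) == (7 + ((\s.(1 + 3)) ((\t.t) false))))
step 2: [if@0.0.0] (((6 * ((\u.0) (if false then (\v.false) else (\w.w)))) + (let p = ((2 + 7) < ((\q.q) 8)) in ((\r.r) (0 - 8)))) == (7 + ((\s.(1 + 3)) ((\t.t) false))))
step 3: [beta@0.0.1] (((6 * 0) + (let p = ((2 + 7) < ((\q.q) 8)) in ((\r.r) (0 - 8)))) == (7 + ((\s.(1 + 3)) ((\t.t) false))))
step 4: [delta@0.0] ((0 + (let p = ((2 + 7) < ((\q.q) 8)) in ((\r.r) (0 - 8)))) == (7 + ((\s.(1 + 3)) ((\t.t) false))))
step 5: [let@0.1] ((0 + ((\r.r) (0 - 8))) == (7 + ((\s.(1 + 3)) ((\t.t) false))))
step 6: [beta@0.1] ((0 + (0 - 8)) == (7 + ((\s.(1 + 3)) ((\t.t) false))))
step 7: [delta@0.1] ((0 + -8) == (7 + ((\s.(1 + 3)) ((\t.t) false))))
step 8: [delta@0] (-8 == (7 + ((\s.(1 + 3)) ((\t.t) false))))
step 9: [beta@1.1] (-8 == (7 + (1 + 3)))
step 10: [delta@1.1] (-8 == (7 + 4))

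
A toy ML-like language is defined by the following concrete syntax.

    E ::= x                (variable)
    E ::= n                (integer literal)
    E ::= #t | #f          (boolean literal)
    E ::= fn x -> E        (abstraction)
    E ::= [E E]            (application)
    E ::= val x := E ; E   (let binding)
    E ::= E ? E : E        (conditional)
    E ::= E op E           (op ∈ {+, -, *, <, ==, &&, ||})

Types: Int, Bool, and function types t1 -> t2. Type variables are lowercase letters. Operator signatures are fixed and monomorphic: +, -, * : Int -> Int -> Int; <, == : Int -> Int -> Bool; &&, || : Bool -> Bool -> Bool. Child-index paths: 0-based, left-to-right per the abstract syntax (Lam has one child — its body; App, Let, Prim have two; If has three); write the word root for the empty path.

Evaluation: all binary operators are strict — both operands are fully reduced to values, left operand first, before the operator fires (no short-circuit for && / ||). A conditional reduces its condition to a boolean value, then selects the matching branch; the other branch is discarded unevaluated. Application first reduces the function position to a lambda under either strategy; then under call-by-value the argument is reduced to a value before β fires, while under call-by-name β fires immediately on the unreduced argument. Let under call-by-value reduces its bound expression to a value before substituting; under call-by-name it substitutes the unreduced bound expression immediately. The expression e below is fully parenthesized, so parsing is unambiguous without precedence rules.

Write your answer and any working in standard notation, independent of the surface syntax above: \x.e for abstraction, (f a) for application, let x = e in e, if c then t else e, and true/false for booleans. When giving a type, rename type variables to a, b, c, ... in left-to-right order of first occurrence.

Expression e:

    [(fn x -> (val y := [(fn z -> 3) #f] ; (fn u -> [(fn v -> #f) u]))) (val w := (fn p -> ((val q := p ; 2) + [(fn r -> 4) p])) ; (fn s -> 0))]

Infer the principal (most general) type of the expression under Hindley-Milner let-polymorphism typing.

Trace:
\z._ : b -> Int
  unify b -> Int ~ Bool -> c
  unify b ~ Bool
  unify Int ~ c
_ _ : Int
let y : Int
\v._ : e -> Bool
u : d
  unify e -> Bool ~ d -> f
  unify e ~ d
  unify Bool ~ f
_ _ : Bool
\u._ : d -> Bool
\x._ : a -> d -> Bool
p : g
let q : g
  unify Int ~ Int
\r._ : h -> Int
p : g
  unify h -> Int ~ g -> i
  unify h ~ g
  unify Int ~ i
_ _ : Int
  unify Int ~ Int
\p._ : g -> Int
let w : forall. g -> Int
\s._ : j -> Int
  unify a -> d -> Bool ~ (j -> Int) -> k
  unify a ~ j -> Int
  unify d -> Bool ~ k
_ _ : d -> Bool

Answer: a -> Bool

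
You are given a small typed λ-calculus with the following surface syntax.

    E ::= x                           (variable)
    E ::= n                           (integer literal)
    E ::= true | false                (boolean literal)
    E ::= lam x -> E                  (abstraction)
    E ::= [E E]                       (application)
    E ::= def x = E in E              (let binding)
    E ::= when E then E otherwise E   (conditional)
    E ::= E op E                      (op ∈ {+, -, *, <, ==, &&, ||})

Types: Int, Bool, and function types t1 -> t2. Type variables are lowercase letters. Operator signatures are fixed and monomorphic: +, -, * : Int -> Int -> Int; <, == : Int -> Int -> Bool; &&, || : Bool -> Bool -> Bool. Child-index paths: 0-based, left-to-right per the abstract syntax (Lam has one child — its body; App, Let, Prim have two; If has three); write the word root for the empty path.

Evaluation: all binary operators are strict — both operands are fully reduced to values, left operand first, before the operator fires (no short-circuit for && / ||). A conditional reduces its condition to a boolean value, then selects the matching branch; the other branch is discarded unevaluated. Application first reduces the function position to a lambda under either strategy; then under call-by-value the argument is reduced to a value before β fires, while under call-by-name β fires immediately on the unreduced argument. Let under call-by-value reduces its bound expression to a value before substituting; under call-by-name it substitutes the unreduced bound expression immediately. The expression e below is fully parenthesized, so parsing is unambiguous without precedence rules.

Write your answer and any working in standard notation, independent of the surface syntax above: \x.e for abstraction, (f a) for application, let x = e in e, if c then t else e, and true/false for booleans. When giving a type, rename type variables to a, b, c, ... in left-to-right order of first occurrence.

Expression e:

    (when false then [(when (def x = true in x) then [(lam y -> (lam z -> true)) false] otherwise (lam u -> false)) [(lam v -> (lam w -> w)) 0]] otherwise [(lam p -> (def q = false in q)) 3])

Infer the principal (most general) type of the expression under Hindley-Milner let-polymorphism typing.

Derivation:
  unify Bool ~ Bool
let x : Bool
x : Bool
  unify Bool ~ Bool
\z._ : b -> Bool
\y._ : a -> b -> Bool
  unify a -> b -> Bool ~ Bool -> c
  unify a ~ Bool
  unify b -> Bool ~ c
_ _ : b -> Bool
\u._ : d -> Bool
  unify b -> Bool ~ d -> Bool
  unify b ~ d
  unify Bool ~ Bool
w : f
\w._ : f -> f
\v._ : e -> f -> f
  unify e -> f -> f ~ Int -> g
  unify e ~ Int
  unify f -> f ~ g
_ _ : f -> f
  unify d -> Bool ~ (f -> f) -> h
  unify d ~ f -> f
  unify Bool ~ h
_ _ : Bool
let q : Bool
q : Bool
\p._ : i -> Bool
  unify i -> Bool ~ Int -> j
  unify i ~ Int
  unify Bool ~ j
_ _ : Bool
  unify Bool ~ Bool

Answer: Bool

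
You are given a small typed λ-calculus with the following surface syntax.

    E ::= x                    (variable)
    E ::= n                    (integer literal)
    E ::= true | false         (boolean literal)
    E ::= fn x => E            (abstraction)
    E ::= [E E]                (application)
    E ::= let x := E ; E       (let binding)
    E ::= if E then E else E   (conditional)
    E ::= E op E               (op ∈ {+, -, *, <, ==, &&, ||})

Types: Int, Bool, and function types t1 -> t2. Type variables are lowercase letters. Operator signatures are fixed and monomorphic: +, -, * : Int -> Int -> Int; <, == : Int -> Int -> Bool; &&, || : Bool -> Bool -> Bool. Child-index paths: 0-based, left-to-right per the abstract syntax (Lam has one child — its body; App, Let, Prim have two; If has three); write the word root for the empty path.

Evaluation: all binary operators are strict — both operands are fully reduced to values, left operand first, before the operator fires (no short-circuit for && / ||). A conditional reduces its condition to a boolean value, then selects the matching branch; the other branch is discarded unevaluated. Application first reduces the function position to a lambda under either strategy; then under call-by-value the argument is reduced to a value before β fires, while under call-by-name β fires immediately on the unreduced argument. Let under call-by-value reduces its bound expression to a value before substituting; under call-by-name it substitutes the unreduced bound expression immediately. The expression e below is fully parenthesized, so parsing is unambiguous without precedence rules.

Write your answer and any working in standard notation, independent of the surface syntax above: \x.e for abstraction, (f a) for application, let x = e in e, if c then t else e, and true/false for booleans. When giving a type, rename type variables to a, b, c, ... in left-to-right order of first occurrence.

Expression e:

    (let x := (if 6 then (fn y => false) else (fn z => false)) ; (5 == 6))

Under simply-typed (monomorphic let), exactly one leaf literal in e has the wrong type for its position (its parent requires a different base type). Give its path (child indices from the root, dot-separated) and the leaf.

Derivation:
  unify Int ~ Bool
  FAIL: mismatch Int ~ Bool

Answer: 0.0 : 6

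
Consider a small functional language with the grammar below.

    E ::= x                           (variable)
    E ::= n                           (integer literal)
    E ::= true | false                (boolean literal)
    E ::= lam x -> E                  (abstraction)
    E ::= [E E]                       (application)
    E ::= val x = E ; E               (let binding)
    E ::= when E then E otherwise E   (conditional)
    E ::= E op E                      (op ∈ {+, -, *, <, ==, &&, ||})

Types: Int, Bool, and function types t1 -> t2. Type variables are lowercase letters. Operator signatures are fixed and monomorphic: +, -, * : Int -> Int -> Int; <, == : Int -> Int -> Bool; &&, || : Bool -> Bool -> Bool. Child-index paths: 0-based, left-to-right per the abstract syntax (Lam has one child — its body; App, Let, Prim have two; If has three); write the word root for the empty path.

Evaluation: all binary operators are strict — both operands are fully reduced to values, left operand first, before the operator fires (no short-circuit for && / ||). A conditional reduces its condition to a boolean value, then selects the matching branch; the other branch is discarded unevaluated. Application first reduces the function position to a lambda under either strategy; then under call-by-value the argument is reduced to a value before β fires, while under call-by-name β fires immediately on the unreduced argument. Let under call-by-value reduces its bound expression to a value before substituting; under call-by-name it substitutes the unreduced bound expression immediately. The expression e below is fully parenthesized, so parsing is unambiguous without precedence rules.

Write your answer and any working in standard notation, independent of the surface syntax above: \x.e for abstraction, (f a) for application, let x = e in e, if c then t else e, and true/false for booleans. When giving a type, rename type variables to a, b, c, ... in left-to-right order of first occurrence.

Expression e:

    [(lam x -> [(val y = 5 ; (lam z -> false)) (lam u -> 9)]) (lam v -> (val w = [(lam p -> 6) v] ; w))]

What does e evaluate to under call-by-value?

Derivation:
step 0: ((\x.((let y = 5 in (\z.false)) (\u.9))) (\v.(let w = ((\p.6) v) in w)))
step 1: [beta@root] ((let y = 5 in (\z.false)) (\u.9))
step 2: [let@0] ((\z.false) (\u.9))
step 3: [beta@root] false

Answer: false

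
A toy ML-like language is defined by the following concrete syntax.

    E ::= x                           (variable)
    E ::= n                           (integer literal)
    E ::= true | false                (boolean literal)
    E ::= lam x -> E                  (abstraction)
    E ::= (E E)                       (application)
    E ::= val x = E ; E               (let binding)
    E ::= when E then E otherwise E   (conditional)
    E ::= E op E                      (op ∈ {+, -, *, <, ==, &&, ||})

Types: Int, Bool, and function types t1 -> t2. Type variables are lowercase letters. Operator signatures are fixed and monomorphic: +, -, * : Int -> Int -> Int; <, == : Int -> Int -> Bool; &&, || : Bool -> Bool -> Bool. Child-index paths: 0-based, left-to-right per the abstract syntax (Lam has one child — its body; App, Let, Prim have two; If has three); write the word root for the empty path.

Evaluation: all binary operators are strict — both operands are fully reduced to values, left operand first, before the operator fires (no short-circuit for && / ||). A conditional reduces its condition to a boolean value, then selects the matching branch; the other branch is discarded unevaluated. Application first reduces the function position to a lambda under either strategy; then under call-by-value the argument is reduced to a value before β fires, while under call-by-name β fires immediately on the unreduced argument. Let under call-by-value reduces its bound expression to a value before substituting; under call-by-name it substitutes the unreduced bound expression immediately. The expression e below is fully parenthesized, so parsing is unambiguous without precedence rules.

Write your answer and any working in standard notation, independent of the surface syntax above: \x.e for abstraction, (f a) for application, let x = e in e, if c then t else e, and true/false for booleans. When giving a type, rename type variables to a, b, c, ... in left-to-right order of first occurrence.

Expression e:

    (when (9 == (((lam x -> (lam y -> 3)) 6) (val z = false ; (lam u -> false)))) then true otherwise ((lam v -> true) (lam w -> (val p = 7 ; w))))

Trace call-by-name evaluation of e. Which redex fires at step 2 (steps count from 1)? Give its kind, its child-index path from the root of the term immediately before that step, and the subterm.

Working:
step 0: (if (9 == (((\x.(\y.3)) 6) (let z = false in (\u.false)))) then true else ((\v.true) (\w.(let p = 7 in w))))
step 1: [beta@0.1.0] (if (9 == ((\y.3) (let z = false in (\u.false)))) then true else ((\v.true) (\w.(let p = 7 in w))))
step 2: [beta@0.1] (if (9 == 3) then true else ((\v.true) (\w.(let p = 7 in w))))

Answer: beta at 0.1 : ((\y.3) (let z = false in (\u.false)))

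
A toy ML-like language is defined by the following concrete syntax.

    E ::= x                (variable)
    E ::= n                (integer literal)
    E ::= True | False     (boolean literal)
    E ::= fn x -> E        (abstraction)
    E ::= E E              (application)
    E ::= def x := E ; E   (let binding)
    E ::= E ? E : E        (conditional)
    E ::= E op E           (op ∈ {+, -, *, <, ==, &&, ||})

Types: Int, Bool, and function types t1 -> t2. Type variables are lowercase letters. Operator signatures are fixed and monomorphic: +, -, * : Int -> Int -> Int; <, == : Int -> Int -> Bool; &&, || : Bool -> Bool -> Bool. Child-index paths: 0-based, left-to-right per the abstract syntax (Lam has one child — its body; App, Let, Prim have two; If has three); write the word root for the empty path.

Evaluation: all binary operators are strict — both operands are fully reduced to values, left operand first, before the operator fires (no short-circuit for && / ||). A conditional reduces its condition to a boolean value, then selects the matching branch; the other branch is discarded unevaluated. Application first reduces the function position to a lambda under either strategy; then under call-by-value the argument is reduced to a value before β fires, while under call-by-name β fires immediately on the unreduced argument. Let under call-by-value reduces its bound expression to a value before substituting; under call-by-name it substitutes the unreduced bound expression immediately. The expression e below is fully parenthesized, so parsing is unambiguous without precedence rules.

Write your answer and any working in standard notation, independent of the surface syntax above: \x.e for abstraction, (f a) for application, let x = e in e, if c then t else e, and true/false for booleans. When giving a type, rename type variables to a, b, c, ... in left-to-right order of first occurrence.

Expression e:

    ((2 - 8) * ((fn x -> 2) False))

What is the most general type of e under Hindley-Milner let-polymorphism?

Answer: Int

Working:
  unify Int ~ Int
  unify Int ~ Int
  unify Int ~ Int
\x._ : a -> Int
  unify a -> Int ~ Bool -> b
  unify a ~ Bool
  unify Int ~ b
_ _ : Int
  unify Int ~ Int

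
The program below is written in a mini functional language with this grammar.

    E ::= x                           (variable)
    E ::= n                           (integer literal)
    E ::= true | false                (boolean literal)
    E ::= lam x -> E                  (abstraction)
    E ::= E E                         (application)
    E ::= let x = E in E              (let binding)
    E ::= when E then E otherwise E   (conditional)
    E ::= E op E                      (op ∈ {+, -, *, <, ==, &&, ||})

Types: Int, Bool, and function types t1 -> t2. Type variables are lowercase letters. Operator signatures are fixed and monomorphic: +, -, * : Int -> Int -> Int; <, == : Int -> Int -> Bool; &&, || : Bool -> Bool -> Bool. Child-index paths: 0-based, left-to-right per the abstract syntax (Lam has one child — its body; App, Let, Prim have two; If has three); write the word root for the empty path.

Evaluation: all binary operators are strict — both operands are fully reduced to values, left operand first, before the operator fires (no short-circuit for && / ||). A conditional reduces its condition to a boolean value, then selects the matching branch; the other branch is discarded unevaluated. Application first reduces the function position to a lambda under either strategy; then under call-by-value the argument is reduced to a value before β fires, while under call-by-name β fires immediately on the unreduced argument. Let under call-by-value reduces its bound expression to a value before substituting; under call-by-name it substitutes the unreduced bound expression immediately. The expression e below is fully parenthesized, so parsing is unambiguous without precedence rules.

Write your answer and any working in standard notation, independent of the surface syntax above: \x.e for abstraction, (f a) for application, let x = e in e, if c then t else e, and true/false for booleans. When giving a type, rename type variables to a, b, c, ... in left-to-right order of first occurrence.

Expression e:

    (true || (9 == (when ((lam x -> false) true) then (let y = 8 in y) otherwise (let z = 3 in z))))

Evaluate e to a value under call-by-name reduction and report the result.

Answer: true

Trace:
step 0: (true || (9 == (if ((\x.false) true) then (let y = 8 in y) else (let z = 3 in z))))
step 1: [beta@1.1.0] (true || (9 == (if false then (let y = 8 in y) else (let z = 3 in z))))
step 2: [if@1.1] (true || (9 == (let z = 3 in z)))
step 3: [let@1.1] (true || (9 == 3))
step 4: [delta@1] (true || false)
step 5: [delta@root] true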